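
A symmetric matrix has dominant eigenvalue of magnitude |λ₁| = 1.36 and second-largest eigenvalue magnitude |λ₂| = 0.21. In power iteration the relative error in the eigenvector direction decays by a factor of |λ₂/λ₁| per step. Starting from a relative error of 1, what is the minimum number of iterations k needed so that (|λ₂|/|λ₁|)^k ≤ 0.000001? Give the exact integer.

8

|λ₂/λ₁| = 0.21/1.36 = 0.15441
Need k ≥ ln(0.000001) / ln(0.15441) = -13.8155 / -1.8681 ≈ 7.395
Smallest integer k satisfying the bound: 8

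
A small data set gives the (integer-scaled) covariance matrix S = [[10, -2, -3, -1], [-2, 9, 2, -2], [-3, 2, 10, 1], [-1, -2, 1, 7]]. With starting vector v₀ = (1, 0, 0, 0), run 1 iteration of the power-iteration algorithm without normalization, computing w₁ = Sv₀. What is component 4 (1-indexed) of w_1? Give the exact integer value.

w1 = Sv₀ = (10·1 + (-2)·0 + (-3)·0 + (-1)·0; (-2)·1 + 9·0 + 2·0 + (-2)·0; (-3)·1 + 2·0 + 10·0 + 1·0; (-1)·1 + (-2)·0 + 1·0 + 7·0) = (10, -2, -3, -1)
The requested component of w1 is -1.

-1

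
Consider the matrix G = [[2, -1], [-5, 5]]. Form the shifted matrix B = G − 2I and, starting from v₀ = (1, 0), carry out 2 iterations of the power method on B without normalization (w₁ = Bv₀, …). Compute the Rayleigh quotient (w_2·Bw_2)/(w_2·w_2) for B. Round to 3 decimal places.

B = G − 2I has rows (0, -1); (-5, 3)
w1 = Bv₀ = (0·1 + (-1)·0; (-5)·1 + 3·0) = (0, -5)
w2 = Bw1 = (0·0 + (-1)·(-5); (-5)·0 + 3·(-5)) = (5, -15)
Bw2 = (15, -70)
w2·Bw2 = 1125; w2·w2 = 250; μ ≈ 1125/250 = 4.500

μ ≈ 4.500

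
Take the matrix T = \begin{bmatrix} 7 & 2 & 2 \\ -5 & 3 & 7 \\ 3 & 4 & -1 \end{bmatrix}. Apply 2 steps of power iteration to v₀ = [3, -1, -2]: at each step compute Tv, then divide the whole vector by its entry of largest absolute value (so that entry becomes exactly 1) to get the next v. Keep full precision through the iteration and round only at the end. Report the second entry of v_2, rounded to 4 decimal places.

1.0000

Tv0 = (15.00000, -32.00000, 7.00000); divide by -32.00000 → v1 = (-0.46875, 1.00000, -0.21875)
Tv1 = (-1.71875, 3.81250, 2.81250); divide by 3.81250 → v2 = (-0.45082, 1.00000, 0.73770)
Requested entry of v2: -122/-122 = 1.0000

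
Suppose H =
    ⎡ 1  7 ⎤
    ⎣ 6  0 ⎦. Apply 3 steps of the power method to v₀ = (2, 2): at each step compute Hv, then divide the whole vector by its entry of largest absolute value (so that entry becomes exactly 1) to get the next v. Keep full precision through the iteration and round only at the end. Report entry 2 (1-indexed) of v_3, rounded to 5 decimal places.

Hv0 = (16.000000, 12.000000); divide by 16.000000 → v1 = (1.000000, 0.750000)
Hv1 = (6.250000, 6.000000); divide by 6.250000 → v2 = (1.000000, 0.960000)
Hv2 = (7.720000, 6.000000); divide by 7.720000 → v3 = (1.000000, 0.777202)
Requested entry of v3: 600/772 = 0.77720

0.77720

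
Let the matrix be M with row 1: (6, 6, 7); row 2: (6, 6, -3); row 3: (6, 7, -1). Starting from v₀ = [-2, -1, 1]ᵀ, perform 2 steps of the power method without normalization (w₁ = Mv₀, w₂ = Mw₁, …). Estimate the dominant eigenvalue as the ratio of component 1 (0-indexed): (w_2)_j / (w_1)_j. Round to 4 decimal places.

w1 = Mv₀ = (-11, -21, -20)
w2 = Mw1 = (-332, -132, -193)
Ratio at component: -132 / -21 = 6.2857

6.2857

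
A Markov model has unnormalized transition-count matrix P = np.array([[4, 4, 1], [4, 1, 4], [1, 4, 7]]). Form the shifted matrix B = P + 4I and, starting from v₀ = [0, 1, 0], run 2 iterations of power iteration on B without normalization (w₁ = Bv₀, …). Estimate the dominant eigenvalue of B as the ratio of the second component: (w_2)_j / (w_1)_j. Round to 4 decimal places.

11.4000

B = P + 4I has rows (8, 4, 1); (4, 5, 4); (1, 4, 11)
w1 = Bv₀ = (4, 5, 4)
w2 = Bw1 = (56, 57, 68)
Ratio: 57/5 = 11.4000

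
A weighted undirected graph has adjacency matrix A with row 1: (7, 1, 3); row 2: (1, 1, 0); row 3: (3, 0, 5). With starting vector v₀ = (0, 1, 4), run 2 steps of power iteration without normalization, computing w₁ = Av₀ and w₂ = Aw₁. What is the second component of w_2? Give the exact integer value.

w1 = Av₀ = (7·0 + 1·1 + 3·4; 1·0 + 1·1 + 0·4; 3·0 + 0·1 + 5·4) = (13, 1, 20)
w2 = Aw1 = (7·13 + 1·1 + 3·20; 1·13 + 1·1 + 0·20; 3·13 + 0·1 + 5·20) = (152, 14, 139)
The requested component of w2 is 14.

14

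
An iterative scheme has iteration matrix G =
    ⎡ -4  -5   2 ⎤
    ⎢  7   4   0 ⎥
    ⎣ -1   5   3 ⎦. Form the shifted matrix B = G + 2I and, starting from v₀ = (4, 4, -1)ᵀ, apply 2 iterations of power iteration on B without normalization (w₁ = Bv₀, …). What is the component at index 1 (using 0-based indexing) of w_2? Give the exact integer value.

B = G + 2I has rows (-2, -5, 2); (7, 6, 0); (-1, 5, 5)
w1 = Bv₀ = ((-2)·4 + (-5)·4 + 2·(-1); 7·4 + 6·4 + 0·(-1); (-1)·4 + 5·4 + 5·(-1)) = (-30, 52, 11)
w2 = Bw1 = ((-2)·(-30) + (-5)·52 + 2·11; 7·(-30) + 6·52 + 0·11; (-1)·(-30) + 5·52 + 5·11) = (-178, 102, 345)
Requested component of w2: 102

102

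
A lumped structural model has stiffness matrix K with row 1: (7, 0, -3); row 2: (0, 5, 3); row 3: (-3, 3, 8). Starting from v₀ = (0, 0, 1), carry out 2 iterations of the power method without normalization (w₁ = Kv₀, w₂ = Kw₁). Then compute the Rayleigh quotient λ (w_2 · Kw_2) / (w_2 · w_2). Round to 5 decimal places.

11.38267

w1 = Kv₀ = (-3, 3, 8)
w2 = Kw1 = (-45, 39, 82)
Kw2 = (-561, 441, 908)
w2·Kw2 = (-45)·(-561) + 39·441 + 82·908 = 116900; w2·w2 = (-45)·(-45) + 39·39 + 82·82 = 10270
λ ≈ 116900/10270 = 11.38267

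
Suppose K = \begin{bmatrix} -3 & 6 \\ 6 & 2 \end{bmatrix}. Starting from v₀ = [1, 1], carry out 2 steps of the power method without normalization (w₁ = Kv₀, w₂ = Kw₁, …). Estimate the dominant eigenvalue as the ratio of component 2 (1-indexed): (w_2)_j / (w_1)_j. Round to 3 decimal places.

λ ≈ 4.250

w1 = Kv₀ = ((-3)·1 + 6·1; 6·1 + 2·1) = (3, 8)
w2 = Kw1 = ((-3)·3 + 6·8; 6·3 + 2·8) = (39, 34)
Ratio at component: 34 / 8 = 4.250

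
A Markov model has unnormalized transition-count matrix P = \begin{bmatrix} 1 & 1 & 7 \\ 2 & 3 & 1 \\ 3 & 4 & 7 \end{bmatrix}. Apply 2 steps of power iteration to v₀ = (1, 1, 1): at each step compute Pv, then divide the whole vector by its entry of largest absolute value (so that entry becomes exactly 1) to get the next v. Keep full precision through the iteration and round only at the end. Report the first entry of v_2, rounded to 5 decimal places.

Pv0 = (9.000000, 6.000000, 14.000000); divide by 14.000000 → v1 = (0.642857, 0.428571, 1.000000)
Pv1 = (8.071429, 3.571429, 10.642857); divide by 10.642857 → v2 = (0.758389, 0.335570, 1.000000)
Requested entry of v2: 113/149 = 0.75839

0.75839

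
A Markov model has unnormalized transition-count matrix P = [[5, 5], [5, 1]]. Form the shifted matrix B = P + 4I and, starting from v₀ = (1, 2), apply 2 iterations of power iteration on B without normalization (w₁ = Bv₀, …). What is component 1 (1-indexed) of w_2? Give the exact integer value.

B = P + 4I has rows (9, 5); (5, 5)
w1 = Bv₀ = (19, 15)
w2 = Bw1 = (246, 170)
Requested component of w2: 246

246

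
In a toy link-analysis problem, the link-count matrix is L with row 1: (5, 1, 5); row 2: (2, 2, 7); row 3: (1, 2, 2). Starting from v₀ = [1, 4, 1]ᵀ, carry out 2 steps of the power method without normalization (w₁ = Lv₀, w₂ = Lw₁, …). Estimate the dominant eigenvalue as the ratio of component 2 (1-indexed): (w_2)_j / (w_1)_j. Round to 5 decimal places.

w1 = Lv₀ = (14, 17, 11)
w2 = Lw1 = (142, 139, 70)
Ratio at component: 139 / 17 = 8.17647

λ ≈ 8.17647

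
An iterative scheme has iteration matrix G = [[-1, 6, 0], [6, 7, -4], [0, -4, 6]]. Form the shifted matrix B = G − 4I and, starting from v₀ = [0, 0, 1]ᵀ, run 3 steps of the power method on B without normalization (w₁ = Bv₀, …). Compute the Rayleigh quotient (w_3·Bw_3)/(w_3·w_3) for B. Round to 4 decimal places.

5.7167

B = G − 4I has rows (-5, 6, 0); (6, 3, -4); (0, -4, 2)
w1 = Bv₀ = (0, -4, 2)
w2 = Bw1 = (-24, -20, 20)
w3 = Bw2 = (0, -284, 120)
Bw3 = (-1704, -1332, 1376)
w3·Bw3 = 543408; w3·w3 = 95056; μ ≈ 543408/95056 = 5.7167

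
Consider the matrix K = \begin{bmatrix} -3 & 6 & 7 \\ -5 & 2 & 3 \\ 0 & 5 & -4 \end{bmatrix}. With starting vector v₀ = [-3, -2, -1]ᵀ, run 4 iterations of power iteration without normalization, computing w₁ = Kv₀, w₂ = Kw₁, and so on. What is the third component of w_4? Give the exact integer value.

w1 = Kv₀ = ((-3)·(-3) + 6·(-2) + 7·(-1); (-5)·(-3) + 2·(-2) + 3·(-1); 0·(-3) + 5·(-2) + (-4)·(-1)) = (-10, 8, -6)
w2 = Kw1 = ((-3)·(-10) + 6·8 + 7·(-6); (-5)·(-10) + 2·8 + 3·(-6); 0·(-10) + 5·8 + (-4)·(-6)) = (36, 48, 64)
w3 = Kw2 = (628, 108, -16)
w4 = Kw3 = (-1348, -2972, 604)
The requested component of w4 is 604.

604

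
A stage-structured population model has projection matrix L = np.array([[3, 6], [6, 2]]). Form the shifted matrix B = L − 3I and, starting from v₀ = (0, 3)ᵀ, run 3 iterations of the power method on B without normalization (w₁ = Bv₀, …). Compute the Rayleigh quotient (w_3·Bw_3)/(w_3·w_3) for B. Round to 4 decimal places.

B = L − 3I has rows (0, 6); (6, -1)
w1 = Bv₀ = (0·0 + 6·3; 6·0 + (-1)·3) = (18, -3)
w2 = Bw1 = (0·18 + 6·(-3); 6·18 + (-1)·(-3)) = (-18, 111)
w3 = Bw2 = (666, -219)
Bw3 = (-1314, 4215)
w3·Bw3 = -1798209; w3·w3 = 491517; μ ≈ -1798209/491517 = -3.6585

-3.6585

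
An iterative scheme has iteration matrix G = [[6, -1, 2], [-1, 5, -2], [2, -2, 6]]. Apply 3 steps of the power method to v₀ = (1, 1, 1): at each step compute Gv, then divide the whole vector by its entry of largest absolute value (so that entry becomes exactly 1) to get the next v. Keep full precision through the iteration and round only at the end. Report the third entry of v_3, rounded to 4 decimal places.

0.9637

Gv0 = (7.00000, 2.00000, 6.00000); divide by 7.00000 → v1 = (1.00000, 0.28571, 0.85714)
Gv1 = (7.42857, -1.28571, 6.57143); divide by 7.42857 → v2 = (1.00000, -0.17308, 0.88462)
Gv2 = (7.94231, -3.63462, 7.65385); divide by 7.94231 → v3 = (1.00000, -0.45763, 0.96368)
Requested entry of v3: 398/413 = 0.9637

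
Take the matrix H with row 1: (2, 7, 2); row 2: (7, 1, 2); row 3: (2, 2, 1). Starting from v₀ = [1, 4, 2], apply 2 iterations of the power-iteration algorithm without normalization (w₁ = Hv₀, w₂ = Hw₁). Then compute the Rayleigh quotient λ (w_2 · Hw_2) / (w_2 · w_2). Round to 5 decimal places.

w1 = Hv₀ = (34, 15, 12)
w2 = Hw1 = (197, 277, 110)
Hw2 = (2553, 1876, 1058)
w2·Hw2 = 197·2553 + 277·1876 + 110·1058 = 1138973; w2·w2 = 197·197 + 277·277 + 110·110 = 127638
λ ≈ 1138973/127638 = 8.92346

λ ≈ 8.92346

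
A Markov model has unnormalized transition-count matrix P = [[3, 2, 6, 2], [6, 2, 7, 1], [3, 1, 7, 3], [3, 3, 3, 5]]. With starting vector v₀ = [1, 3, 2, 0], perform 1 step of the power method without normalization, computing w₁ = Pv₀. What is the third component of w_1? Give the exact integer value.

w1 = Pv₀ = (3·1 + 2·3 + 6·2 + 2·0; 6·1 + 2·3 + 7·2 + 1·0; 3·1 + 1·3 + 7·2 + 3·0; 3·1 + 3·3 + 3·2 + 5·0) = (21, 26, 20, 18)
The requested component of w1 is 20.

20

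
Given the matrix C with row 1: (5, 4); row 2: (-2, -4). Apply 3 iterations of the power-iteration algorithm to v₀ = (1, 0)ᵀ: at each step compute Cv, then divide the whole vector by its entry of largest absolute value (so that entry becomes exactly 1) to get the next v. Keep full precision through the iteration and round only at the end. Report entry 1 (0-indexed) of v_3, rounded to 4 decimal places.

-0.3377

Cv0 = (5.00000, -2.00000); divide by 5.00000 → v1 = (1.00000, -0.40000)
Cv1 = (3.40000, -0.40000); divide by 3.40000 → v2 = (1.00000, -0.11765)
Cv2 = (4.52941, -1.52941); divide by 4.52941 → v3 = (1.00000, -0.33766)
Requested entry of v3: -26/77 = -0.3377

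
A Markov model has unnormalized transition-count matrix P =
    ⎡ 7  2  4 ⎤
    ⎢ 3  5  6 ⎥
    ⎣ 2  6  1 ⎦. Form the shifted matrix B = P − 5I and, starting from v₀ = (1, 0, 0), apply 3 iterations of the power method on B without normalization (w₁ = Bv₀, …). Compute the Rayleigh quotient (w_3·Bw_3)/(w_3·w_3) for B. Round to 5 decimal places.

B = P − 5I has rows (2, 2, 4); (3, 0, 6); (2, 6, -4)
w1 = Bv₀ = (2, 3, 2)
w2 = Bw1 = (18, 18, 14)
w3 = Bw2 = (128, 138, 88)
Bw3 = (884, 912, 732)
w3·Bw3 = 303424; w3·w3 = 43172; μ ≈ 303424/43172 = 7.02826

7.02826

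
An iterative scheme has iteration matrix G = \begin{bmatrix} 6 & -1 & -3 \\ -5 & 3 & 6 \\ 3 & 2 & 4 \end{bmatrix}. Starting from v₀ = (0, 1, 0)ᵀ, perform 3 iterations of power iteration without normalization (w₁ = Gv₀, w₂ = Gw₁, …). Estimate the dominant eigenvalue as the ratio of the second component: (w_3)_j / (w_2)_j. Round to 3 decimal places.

8.423

w1 = Gv₀ = (6·0 + (-1)·1 + (-3)·0; (-5)·0 + 3·1 + 6·0; 3·0 + 2·1 + 4·0) = (-1, 3, 2)
w2 = Gw1 = (6·(-1) + (-1)·3 + (-3)·2; (-5)·(-1) + 3·3 + 6·2; 3·(-1) + 2·3 + 4·2) = (-15, 26, 11)
w3 = Gw2 = (-149, 219, 51)
Ratio at component: 219 / 26 = 8.423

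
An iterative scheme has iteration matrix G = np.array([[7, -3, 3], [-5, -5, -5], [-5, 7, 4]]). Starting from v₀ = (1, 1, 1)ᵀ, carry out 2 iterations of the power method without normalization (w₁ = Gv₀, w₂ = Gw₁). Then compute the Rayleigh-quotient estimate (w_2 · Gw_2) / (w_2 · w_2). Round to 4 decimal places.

w1 = Gv₀ = (7·1 + (-3)·1 + 3·1; (-5)·1 + (-5)·1 + (-5)·1; (-5)·1 + 7·1 + 4·1) = (7, -15, 6)
w2 = Gw1 = (7·7 + (-3)·(-15) + 3·6; (-5)·7 + (-5)·(-15) + (-5)·6; (-5)·7 + 7·(-15) + 4·6) = (112, 10, -116)
Gw2 = (406, -30, -954)
w2·Gw2 = 112·406 + 10·(-30) + (-116)·(-954) = 155836; w2·w2 = 112·112 + 10·10 + (-116)·(-116) = 26100
λ ≈ 155836/26100 = 5.9707

λ ≈ 5.9707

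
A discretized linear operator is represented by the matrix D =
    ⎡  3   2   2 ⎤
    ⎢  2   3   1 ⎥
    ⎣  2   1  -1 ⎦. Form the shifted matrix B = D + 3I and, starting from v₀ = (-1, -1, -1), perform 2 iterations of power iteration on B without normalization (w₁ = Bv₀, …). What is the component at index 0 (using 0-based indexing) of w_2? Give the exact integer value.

-88

B = D + 3I has rows (6, 2, 2); (2, 6, 1); (2, 1, 2)
w1 = Bv₀ = (-10, -9, -5)
w2 = Bw1 = (-88, -79, -39)
Requested component of w2: -88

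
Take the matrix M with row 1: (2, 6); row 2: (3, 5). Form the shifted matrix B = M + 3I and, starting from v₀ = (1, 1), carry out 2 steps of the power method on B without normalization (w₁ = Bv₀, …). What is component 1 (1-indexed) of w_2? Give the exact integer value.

B = M + 3I has rows (5, 6); (3, 8)
w1 = Bv₀ = (11, 11)
w2 = Bw1 = (121, 121)
Requested component of w2: 121

121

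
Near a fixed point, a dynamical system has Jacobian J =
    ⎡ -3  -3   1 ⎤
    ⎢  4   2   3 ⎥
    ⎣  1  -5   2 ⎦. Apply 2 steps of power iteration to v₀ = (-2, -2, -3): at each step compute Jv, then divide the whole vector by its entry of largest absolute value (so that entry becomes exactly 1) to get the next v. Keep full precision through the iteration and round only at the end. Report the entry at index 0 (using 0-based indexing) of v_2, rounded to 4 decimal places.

Jv0 = (9.00000, -21.00000, 2.00000); divide by -21.00000 → v1 = (-0.42857, 1.00000, -0.09524)
Jv1 = (-1.80952, 0.00000, -5.61905); divide by -5.61905 → v2 = (0.32203, 0.00000, 1.00000)
Requested entry of v2: 38/118 = 0.3220

0.3220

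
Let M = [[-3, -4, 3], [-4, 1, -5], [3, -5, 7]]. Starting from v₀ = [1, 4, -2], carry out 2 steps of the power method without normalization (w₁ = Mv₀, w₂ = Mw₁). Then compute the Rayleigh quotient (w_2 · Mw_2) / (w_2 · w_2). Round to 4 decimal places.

w1 = Mv₀ = ((-3)·1 + (-4)·4 + 3·(-2); (-4)·1 + 1·4 + (-5)·(-2); 3·1 + (-5)·4 + 7·(-2)) = (-25, 10, -31)
w2 = Mw1 = ((-3)·(-25) + (-4)·10 + 3·(-31); (-4)·(-25) + 1·10 + (-5)·(-31); 3·(-25) + (-5)·10 + 7·(-31)) = (-58, 265, -342)
Mw2 = (-1912, 2207, -3893)
w2·Mw2 = (-58)·(-1912) + 265·2207 + (-342)·(-3893) = 2027157; w2·w2 = (-58)·(-58) + 265·265 + (-342)·(-342) = 190553
λ ≈ 2027157/190553 = 10.6383

λ ≈ 10.6383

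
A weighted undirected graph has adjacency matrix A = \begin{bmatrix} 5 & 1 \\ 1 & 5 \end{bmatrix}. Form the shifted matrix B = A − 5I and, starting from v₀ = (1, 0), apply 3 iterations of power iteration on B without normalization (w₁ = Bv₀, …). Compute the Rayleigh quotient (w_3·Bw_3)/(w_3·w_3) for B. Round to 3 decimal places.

B = A − 5I has rows (0, 1); (1, 0)
w1 = Bv₀ = (0·1 + 1·0; 1·1 + 0·0) = (0, 1)
w2 = Bw1 = (0·0 + 1·1; 1·0 + 0·1) = (1, 0)
w3 = Bw2 = (0, 1)
Bw3 = (1, 0)
w3·Bw3 = 0; w3·w3 = 1; μ ≈ 0/1 = 0.000

μ ≈ 0.000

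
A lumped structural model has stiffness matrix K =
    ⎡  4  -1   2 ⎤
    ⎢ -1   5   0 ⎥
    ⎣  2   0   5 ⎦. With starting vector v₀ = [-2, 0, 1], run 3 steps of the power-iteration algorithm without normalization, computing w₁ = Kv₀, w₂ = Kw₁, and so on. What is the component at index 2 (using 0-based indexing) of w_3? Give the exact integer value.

w1 = Kv₀ = (4·(-2) + (-1)·0 + 2·1; (-1)·(-2) + 5·0 + 0·1; 2·(-2) + 0·0 + 5·1) = (-6, 2, 1)
w2 = Kw1 = (4·(-6) + (-1)·2 + 2·1; (-1)·(-6) + 5·2 + 0·1; 2·(-6) + 0·2 + 5·1) = (-24, 16, -7)
w3 = Kw2 = (-126, 104, -83)
The requested component of w3 is -83.

-83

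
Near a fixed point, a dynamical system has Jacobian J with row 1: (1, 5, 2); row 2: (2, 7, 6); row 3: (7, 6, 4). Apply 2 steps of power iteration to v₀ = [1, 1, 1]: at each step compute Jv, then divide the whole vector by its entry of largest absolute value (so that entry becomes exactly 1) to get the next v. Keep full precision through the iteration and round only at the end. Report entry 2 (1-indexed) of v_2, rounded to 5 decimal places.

1.00000

Jv0 = (8.000000, 15.000000, 17.000000); divide by 17.000000 → v1 = (0.470588, 0.882353, 1.000000)
Jv1 = (6.882353, 13.117647, 12.588235); divide by 13.117647 → v2 = (0.524664, 1.000000, 0.959641)
Requested entry of v2: 223/223 = 1.00000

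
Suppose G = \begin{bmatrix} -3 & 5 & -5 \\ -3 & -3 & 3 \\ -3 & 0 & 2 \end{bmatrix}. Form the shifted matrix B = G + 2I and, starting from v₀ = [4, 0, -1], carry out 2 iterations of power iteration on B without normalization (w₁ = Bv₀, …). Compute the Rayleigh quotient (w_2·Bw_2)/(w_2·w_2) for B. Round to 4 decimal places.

B = G + 2I has rows (-1, 5, -5); (-3, -1, 3); (-3, 0, 4)
w1 = Bv₀ = ((-1)·4 + 5·0 + (-5)·(-1); (-3)·4 + (-1)·0 + 3·(-1); (-3)·4 + 0·0 + 4·(-1)) = (1, -15, -16)
w2 = Bw1 = ((-1)·1 + 5·(-15) + (-5)·(-16); (-3)·1 + (-1)·(-15) + 3·(-16); (-3)·1 + 0·(-15) + 4·(-16)) = (4, -36, -67)
Bw2 = (151, -177, -280)
w2·Bw2 = 25736; w2·w2 = 5801; μ ≈ 25736/5801 = 4.4365

μ ≈ 4.4365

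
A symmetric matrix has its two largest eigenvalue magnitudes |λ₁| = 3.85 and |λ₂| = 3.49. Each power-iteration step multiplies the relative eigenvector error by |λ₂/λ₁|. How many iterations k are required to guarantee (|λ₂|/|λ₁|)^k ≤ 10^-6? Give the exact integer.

|λ₂/λ₁| = 3.49/3.85 = 0.90649
Need k ≥ ln(10^-6) / ln(0.90649) = -13.8155 / -0.0982 ≈ 140.728
Smallest integer k satisfying the bound: 141

141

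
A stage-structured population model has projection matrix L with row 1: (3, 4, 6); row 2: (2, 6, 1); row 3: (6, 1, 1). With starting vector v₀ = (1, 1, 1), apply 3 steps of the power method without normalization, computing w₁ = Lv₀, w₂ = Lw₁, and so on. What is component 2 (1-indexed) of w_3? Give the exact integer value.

869

w1 = Lv₀ = (3·1 + 4·1 + 6·1; 2·1 + 6·1 + 1·1; 6·1 + 1·1 + 1·1) = (13, 9, 8)
w2 = Lw1 = (3·13 + 4·9 + 6·8; 2·13 + 6·9 + 1·8; 6·13 + 1·9 + 1·8) = (123, 88, 95)
w3 = Lw2 = (1291, 869, 921)
The requested component of w3 is 869.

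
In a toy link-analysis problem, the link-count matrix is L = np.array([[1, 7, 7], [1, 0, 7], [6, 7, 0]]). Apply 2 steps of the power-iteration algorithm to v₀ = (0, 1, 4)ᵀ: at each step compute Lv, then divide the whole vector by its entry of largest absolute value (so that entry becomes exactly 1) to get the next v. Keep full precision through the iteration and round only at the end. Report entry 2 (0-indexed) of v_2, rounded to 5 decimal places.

Lv0 = (35.000000, 28.000000, 7.000000); divide by 35.000000 → v1 = (1.000000, 0.800000, 0.200000)
Lv1 = (8.000000, 2.400000, 11.600000); divide by 11.600000 → v2 = (0.689655, 0.206897, 1.000000)
Requested entry of v2: 406/406 = 1.00000

1.00000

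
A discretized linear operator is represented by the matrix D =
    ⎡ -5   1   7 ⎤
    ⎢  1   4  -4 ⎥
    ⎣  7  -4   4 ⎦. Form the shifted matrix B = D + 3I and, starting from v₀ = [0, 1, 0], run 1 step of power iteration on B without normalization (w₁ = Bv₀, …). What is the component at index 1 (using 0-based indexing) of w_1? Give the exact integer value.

B = D + 3I has rows (-2, 1, 7); (1, 7, -4); (7, -4, 7)
w1 = Bv₀ = ((-2)·0 + 1·1 + 7·0; 1·0 + 7·1 + (-4)·0; 7·0 + (-4)·1 + 7·0) = (1, 7, -4)
Requested component of w1: 7

7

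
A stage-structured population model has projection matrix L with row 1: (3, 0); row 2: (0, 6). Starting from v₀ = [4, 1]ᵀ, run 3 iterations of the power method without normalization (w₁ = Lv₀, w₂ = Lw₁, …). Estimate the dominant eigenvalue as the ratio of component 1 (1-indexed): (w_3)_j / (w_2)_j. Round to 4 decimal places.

λ ≈ 3.0000

w1 = Lv₀ = (12, 6)
w2 = Lw1 = (36, 36)
w3 = Lw2 = (108, 216)
Ratio at component: 108 / 36 = 3.0000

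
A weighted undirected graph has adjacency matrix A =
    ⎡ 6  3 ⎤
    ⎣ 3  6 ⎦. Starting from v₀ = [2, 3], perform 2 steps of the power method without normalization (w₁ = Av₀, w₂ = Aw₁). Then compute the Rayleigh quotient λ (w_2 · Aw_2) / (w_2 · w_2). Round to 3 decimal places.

λ ≈ 8.997

w1 = Av₀ = (21, 24)
w2 = Aw1 = (198, 207)
Aw2 = (1809, 1836)
w2·Aw2 = 198·1809 + 207·1836 = 738234; w2·w2 = 198·198 + 207·207 = 82053
λ ≈ 738234/82053 = 8.997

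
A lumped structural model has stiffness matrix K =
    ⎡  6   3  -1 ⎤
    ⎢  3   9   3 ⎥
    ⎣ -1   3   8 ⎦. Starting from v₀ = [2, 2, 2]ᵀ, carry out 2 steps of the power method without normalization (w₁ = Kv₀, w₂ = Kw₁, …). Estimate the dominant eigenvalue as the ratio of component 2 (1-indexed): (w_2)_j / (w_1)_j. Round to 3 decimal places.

w1 = Kv₀ = (16, 30, 20)
w2 = Kw1 = (166, 378, 234)
Ratio at component: 378 / 30 = 12.600

12.600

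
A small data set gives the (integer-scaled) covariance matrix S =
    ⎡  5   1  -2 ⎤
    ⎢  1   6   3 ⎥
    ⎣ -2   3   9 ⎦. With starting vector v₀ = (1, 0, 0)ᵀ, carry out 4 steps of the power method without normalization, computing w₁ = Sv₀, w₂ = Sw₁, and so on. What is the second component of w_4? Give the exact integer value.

w1 = Sv₀ = (5, 1, -2)
w2 = Sw1 = (30, 5, -25)
w3 = Sw2 = (205, -15, -270)
w4 = Sw3 = (1550, -695, -2885)
The requested component of w4 is -695.

-695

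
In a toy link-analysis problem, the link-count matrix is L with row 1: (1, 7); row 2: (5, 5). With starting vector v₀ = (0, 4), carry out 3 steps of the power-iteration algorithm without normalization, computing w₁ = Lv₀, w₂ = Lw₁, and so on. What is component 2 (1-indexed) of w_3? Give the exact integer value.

2040

w1 = Lv₀ = (1·0 + 7·4; 5·0 + 5·4) = (28, 20)
w2 = Lw1 = (1·28 + 7·20; 5·28 + 5·20) = (168, 240)
w3 = Lw2 = (1848, 2040)
The requested component of w3 is 2040.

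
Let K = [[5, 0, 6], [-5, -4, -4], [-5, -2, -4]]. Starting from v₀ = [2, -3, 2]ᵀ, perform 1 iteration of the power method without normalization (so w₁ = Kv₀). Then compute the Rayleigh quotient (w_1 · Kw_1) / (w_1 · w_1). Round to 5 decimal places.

2.50602

w1 = Kv₀ = (22, -6, -12)
Kw1 = (38, -38, -50)
w1·Kw1 = 22·38 + (-6)·(-38) + (-12)·(-50) = 1664; w1·w1 = 22·22 + (-6)·(-6) + (-12)·(-12) = 664
λ ≈ 1664/664 = 2.50602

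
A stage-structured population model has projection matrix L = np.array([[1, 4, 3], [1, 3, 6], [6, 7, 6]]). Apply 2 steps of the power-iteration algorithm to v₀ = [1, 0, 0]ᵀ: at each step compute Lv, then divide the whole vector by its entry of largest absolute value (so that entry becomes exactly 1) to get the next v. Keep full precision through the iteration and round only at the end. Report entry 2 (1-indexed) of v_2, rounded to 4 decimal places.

Lv0 = (1.00000, 1.00000, 6.00000); divide by 6.00000 → v1 = (0.16667, 0.16667, 1.00000)
Lv1 = (3.83333, 6.66667, 8.16667); divide by 8.16667 → v2 = (0.46939, 0.81633, 1.00000)
Requested entry of v2: 40/49 = 0.8163

0.8163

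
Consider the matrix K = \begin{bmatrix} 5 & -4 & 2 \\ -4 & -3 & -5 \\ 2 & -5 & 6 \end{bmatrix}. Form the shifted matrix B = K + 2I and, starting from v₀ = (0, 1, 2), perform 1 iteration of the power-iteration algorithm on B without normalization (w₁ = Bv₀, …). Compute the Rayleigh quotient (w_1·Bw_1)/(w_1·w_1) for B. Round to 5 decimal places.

B = K + 2I has rows (7, -4, 2); (-4, -1, -5); (2, -5, 8)
w1 = Bv₀ = (7·0 + (-4)·1 + 2·2; (-4)·0 + (-1)·1 + (-5)·2; 2·0 + (-5)·1 + 8·2) = (0, -11, 11)
Bw1 = (66, -44, 143)
w1·Bw1 = 2057; w1·w1 = 242; μ ≈ 2057/242 = 8.50000

μ ≈ 8.50000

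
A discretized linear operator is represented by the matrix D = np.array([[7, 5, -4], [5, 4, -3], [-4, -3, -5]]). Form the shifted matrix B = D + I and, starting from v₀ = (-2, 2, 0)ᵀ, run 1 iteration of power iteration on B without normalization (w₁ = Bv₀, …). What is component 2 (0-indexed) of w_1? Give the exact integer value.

2

B = D + I has rows (8, 5, -4); (5, 5, -3); (-4, -3, -4)
w1 = Bv₀ = (-6, 0, 2)
Requested component of w1: 2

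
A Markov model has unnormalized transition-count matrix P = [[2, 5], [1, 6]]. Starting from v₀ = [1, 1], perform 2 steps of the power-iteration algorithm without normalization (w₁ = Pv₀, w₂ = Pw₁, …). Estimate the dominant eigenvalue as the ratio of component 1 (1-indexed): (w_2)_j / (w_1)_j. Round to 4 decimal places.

7.0000

w1 = Pv₀ = (2·1 + 5·1; 1·1 + 6·1) = (7, 7)
w2 = Pw1 = (2·7 + 5·7; 1·7 + 6·7) = (49, 49)
Ratio at component: 49 / 7 = 7.0000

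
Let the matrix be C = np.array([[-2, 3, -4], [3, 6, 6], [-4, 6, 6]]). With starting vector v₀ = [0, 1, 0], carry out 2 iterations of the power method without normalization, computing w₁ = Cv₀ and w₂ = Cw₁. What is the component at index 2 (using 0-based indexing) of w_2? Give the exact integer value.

60

w1 = Cv₀ = ((-2)·0 + 3·1 + (-4)·0; 3·0 + 6·1 + 6·0; (-4)·0 + 6·1 + 6·0) = (3, 6, 6)
w2 = Cw1 = ((-2)·3 + 3·6 + (-4)·6; 3·3 + 6·6 + 6·6; (-4)·3 + 6·6 + 6·6) = (-12, 81, 60)
The requested component of w2 is 60.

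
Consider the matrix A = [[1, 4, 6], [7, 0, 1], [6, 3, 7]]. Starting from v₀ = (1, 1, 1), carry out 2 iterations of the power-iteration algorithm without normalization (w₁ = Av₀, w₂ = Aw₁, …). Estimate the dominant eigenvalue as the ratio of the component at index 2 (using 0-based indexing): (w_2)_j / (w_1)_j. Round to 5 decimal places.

w1 = Av₀ = (1·1 + 4·1 + 6·1; 7·1 + 0·1 + 1·1; 6·1 + 3·1 + 7·1) = (11, 8, 16)
w2 = Aw1 = (1·11 + 4·8 + 6·16; 7·11 + 0·8 + 1·16; 6·11 + 3·8 + 7·16) = (139, 93, 202)
Ratio at component: 202 / 16 = 12.62500

λ ≈ 12.62500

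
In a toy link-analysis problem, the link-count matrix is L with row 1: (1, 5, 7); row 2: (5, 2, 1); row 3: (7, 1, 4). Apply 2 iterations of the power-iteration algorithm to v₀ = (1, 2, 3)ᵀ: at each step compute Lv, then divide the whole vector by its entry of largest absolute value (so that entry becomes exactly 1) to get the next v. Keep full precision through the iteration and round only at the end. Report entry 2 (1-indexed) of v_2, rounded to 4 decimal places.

Lv0 = (32.00000, 12.00000, 21.00000); divide by 32.00000 → v1 = (1.00000, 0.37500, 0.65625)
Lv1 = (7.46875, 6.40625, 10.00000); divide by 10.00000 → v2 = (0.74688, 0.64063, 1.00000)
Requested entry of v2: 205/320 = 0.6406

0.6406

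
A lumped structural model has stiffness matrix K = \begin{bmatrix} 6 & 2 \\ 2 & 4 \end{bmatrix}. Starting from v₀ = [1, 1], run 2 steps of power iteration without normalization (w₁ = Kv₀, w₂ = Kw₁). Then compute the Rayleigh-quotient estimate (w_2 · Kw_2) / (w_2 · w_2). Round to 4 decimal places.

w1 = Kv₀ = (6·1 + 2·1; 2·1 + 4·1) = (8, 6)
w2 = Kw1 = (6·8 + 2·6; 2·8 + 4·6) = (60, 40)
Kw2 = (440, 280)
w2·Kw2 = 60·440 + 40·280 = 37600; w2·w2 = 60·60 + 40·40 = 5200
λ ≈ 37600/5200 = 7.2308

7.2308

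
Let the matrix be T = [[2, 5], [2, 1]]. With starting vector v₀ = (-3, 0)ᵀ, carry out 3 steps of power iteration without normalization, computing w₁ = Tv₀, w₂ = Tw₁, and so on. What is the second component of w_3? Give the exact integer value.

w1 = Tv₀ = (2·(-3) + 5·0; 2·(-3) + 1·0) = (-6, -6)
w2 = Tw1 = (2·(-6) + 5·(-6); 2·(-6) + 1·(-6)) = (-42, -18)
w3 = Tw2 = (-174, -102)
The requested component of w3 is -102.

-102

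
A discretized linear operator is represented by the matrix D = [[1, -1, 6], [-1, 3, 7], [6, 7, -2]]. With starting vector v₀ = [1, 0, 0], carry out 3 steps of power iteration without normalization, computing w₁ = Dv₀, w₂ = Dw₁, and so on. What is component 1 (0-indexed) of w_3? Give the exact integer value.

-15

w1 = Dv₀ = (1·1 + (-1)·0 + 6·0; (-1)·1 + 3·0 + 7·0; 6·1 + 7·0 + (-2)·0) = (1, -1, 6)
w2 = Dw1 = (1·1 + (-1)·(-1) + 6·6; (-1)·1 + 3·(-1) + 7·6; 6·1 + 7·(-1) + (-2)·6) = (38, 38, -13)
w3 = Dw2 = (-78, -15, 520)
The requested component of w3 is -15.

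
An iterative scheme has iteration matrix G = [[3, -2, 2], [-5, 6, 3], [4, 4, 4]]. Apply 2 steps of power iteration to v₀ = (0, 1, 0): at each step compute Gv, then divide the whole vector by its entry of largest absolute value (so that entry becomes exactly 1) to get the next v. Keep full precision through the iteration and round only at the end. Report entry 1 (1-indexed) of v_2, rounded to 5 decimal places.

-0.17241

Gv0 = (-2.000000, 6.000000, 4.000000); divide by 6.000000 → v1 = (-0.333333, 1.000000, 0.666667)
Gv1 = (-1.666667, 9.666667, 5.333333); divide by 9.666667 → v2 = (-0.172414, 1.000000, 0.551724)
Requested entry of v2: -10/58 = -0.17241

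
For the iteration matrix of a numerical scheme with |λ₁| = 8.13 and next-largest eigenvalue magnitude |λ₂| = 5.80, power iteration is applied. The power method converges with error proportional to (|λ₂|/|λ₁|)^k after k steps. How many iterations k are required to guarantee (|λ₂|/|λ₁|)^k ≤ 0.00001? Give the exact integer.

35

|λ₂/λ₁| = 5.80/8.13 = 0.71341
Need k ≥ ln(0.00001) / ln(0.71341) = -11.5129 / -0.3377 ≈ 34.092
Smallest integer k satisfying the bound: 35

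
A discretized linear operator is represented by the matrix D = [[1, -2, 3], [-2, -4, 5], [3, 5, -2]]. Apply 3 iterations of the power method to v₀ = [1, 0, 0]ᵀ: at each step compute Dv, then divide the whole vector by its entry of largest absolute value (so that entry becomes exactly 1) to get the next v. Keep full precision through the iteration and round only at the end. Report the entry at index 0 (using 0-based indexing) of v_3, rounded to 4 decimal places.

Dv0 = (1.00000, -2.00000, 3.00000); divide by 3.00000 → v1 = (0.33333, -0.66667, 1.00000)
Dv1 = (4.66667, 7.00000, -4.33333); divide by 7.00000 → v2 = (0.66667, 1.00000, -0.61905)
Dv2 = (-3.19048, -8.42857, 8.23810); divide by -8.42857 → v3 = (0.37853, 1.00000, -0.97740)
Requested entry of v3: -67/-177 = 0.3785

0.3785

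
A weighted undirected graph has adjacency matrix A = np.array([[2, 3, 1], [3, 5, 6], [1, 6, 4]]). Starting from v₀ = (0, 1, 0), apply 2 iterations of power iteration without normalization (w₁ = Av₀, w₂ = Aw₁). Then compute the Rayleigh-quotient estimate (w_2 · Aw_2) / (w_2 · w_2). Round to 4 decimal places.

11.4048

w1 = Av₀ = (3, 5, 6)
w2 = Aw1 = (27, 70, 57)
Aw2 = (321, 773, 675)
w2·Aw2 = 27·321 + 70·773 + 57·675 = 101252; w2·w2 = 27·27 + 70·70 + 57·57 = 8878
λ ≈ 101252/8878 = 11.4048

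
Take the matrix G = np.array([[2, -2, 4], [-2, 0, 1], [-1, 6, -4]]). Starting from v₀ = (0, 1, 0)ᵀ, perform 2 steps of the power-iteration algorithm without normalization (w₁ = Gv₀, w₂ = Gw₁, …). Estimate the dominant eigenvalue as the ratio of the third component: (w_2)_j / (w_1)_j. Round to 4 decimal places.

w1 = Gv₀ = (2·0 + (-2)·1 + 4·0; (-2)·0 + 0·1 + 1·0; (-1)·0 + 6·1 + (-4)·0) = (-2, 0, 6)
w2 = Gw1 = (2·(-2) + (-2)·0 + 4·6; (-2)·(-2) + 0·0 + 1·6; (-1)·(-2) + 6·0 + (-4)·6) = (20, 10, -22)
Ratio at component: -22 / 6 = -3.6667

-3.6667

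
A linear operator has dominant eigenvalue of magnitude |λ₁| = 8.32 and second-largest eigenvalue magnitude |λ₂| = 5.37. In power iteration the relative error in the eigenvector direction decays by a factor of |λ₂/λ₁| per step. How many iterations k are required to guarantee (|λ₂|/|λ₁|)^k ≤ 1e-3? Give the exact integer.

16

|λ₂/λ₁| = 5.37/8.32 = 0.64543
Need k ≥ ln(1e-3) / ln(0.64543) = -6.9078 / -0.4378 ≈ 15.777
Smallest integer k satisfying the bound: 16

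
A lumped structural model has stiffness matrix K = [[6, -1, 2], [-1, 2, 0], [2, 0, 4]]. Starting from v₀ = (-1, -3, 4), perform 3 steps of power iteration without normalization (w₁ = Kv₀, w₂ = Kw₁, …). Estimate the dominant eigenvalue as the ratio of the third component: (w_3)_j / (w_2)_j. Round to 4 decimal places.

λ ≈ 5.9091

w1 = Kv₀ = (6·(-1) + (-1)·(-3) + 2·4; (-1)·(-1) + 2·(-3) + 0·4; 2·(-1) + 0·(-3) + 4·4) = (5, -5, 14)
w2 = Kw1 = (6·5 + (-1)·(-5) + 2·14; (-1)·5 + 2·(-5) + 0·14; 2·5 + 0·(-5) + 4·14) = (63, -15, 66)
w3 = Kw2 = (525, -93, 390)
Ratio at component: 390 / 66 = 5.9091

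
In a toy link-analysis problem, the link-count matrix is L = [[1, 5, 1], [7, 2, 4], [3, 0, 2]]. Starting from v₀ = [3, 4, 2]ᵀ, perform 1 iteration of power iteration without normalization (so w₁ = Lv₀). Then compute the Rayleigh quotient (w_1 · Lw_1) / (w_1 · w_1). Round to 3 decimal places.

w1 = Lv₀ = (25, 37, 13)
Lw1 = (223, 301, 101)
w1·Lw1 = 25·223 + 37·301 + 13·101 = 18025; w1·w1 = 25·25 + 37·37 + 13·13 = 2163
λ ≈ 18025/2163 = 8.333

λ ≈ 8.333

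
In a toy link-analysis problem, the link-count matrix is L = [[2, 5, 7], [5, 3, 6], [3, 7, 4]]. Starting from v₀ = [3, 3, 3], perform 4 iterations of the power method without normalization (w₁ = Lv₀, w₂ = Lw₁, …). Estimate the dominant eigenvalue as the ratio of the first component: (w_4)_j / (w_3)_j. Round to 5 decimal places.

w1 = Lv₀ = (42, 42, 42)
w2 = Lw1 = (588, 588, 588)
w3 = Lw2 = (8232, 8232, 8232)
w4 = Lw3 = (115248, 115248, 115248)
Ratio at component: 115248 / 8232 = 14.00000

14.00000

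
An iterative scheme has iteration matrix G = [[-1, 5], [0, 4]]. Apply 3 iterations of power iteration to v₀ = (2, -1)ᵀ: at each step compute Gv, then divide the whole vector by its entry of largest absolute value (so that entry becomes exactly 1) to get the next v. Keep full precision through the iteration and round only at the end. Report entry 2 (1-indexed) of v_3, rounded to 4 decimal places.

0.9552

Gv0 = (-7.00000, -4.00000); divide by -7.00000 → v1 = (1.00000, 0.57143)
Gv1 = (1.85714, 2.28571); divide by 2.28571 → v2 = (0.81250, 1.00000)
Gv2 = (4.18750, 4.00000); divide by 4.18750 → v3 = (1.00000, 0.95522)
Requested entry of v3: -64/-67 = 0.9552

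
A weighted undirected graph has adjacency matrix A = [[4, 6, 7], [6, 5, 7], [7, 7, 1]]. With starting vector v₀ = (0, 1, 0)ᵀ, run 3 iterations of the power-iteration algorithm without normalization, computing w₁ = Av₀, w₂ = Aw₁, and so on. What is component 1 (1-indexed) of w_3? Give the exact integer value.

w1 = Av₀ = (4·0 + 6·1 + 7·0; 6·0 + 5·1 + 7·0; 7·0 + 7·1 + 1·0) = (6, 5, 7)
w2 = Aw1 = (4·6 + 6·5 + 7·7; 6·6 + 5·5 + 7·7; 7·6 + 7·5 + 1·7) = (103, 110, 84)
w3 = Aw2 = (1660, 1756, 1575)
The requested component of w3 is 1660.

1660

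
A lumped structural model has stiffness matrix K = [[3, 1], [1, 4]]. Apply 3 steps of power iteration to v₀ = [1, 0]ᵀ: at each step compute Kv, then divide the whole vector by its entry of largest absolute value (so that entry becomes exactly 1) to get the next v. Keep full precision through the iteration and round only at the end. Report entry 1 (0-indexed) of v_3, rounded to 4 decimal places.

Kv0 = (3.00000, 1.00000); divide by 3.00000 → v1 = (1.00000, 0.33333)
Kv1 = (3.33333, 2.33333); divide by 3.33333 → v2 = (1.00000, 0.70000)
Kv2 = (3.70000, 3.80000); divide by 3.80000 → v3 = (0.97368, 1.00000)
Requested entry of v3: 38/38 = 1.0000

1.0000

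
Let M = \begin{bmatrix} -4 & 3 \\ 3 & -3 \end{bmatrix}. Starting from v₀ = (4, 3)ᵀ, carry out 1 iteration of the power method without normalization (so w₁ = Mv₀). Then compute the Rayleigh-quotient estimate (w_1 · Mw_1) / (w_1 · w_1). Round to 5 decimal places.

λ ≈ -6.01724

w1 = Mv₀ = (-7, 3)
Mw1 = (37, -30)
w1·Mw1 = (-7)·37 + 3·(-30) = -349; w1·w1 = (-7)·(-7) + 3·3 = 58
λ ≈ -349/58 = -6.01724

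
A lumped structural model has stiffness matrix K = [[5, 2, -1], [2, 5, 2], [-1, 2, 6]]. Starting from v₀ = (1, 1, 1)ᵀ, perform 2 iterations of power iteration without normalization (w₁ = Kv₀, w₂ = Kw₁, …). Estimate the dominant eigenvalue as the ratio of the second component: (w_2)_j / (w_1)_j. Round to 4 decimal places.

λ ≈ 7.8889

w1 = Kv₀ = (5·1 + 2·1 + (-1)·1; 2·1 + 5·1 + 2·1; (-1)·1 + 2·1 + 6·1) = (6, 9, 7)
w2 = Kw1 = (5·6 + 2·9 + (-1)·7; 2·6 + 5·9 + 2·7; (-1)·6 + 2·9 + 6·7) = (41, 71, 54)
Ratio at component: 71 / 9 = 7.8889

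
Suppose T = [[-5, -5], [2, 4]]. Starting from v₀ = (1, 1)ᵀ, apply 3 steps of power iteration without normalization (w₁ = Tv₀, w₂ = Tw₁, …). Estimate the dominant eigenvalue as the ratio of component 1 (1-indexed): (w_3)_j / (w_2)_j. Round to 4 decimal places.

w1 = Tv₀ = (-10, 6)
w2 = Tw1 = (20, 4)
w3 = Tw2 = (-120, 56)
Ratio at component: -120 / 20 = -6.0000

λ ≈ -6.0000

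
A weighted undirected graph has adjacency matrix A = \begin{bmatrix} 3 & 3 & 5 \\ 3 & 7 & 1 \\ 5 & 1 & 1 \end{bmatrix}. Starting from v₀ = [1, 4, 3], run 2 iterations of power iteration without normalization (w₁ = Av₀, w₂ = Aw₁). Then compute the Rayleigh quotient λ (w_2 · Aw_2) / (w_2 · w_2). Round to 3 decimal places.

w1 = Av₀ = (30, 34, 12)
w2 = Aw1 = (252, 340, 196)
Aw2 = (2756, 3332, 1796)
w2·Aw2 = 252·2756 + 340·3332 + 196·1796 = 2179408; w2·w2 = 252·252 + 340·340 + 196·196 = 217520
λ ≈ 2179408/217520 = 10.019

λ ≈ 10.019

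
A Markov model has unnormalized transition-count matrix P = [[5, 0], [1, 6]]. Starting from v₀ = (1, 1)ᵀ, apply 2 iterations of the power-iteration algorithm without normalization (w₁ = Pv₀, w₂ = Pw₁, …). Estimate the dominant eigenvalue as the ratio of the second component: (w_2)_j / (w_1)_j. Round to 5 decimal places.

w1 = Pv₀ = (5, 7)
w2 = Pw1 = (25, 47)
Ratio at component: 47 / 7 = 6.71429

6.71429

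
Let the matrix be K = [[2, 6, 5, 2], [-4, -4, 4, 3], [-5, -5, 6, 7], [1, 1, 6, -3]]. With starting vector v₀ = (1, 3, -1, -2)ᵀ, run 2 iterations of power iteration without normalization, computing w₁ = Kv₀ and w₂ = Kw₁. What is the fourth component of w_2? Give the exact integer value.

-267

w1 = Kv₀ = (2·1 + 6·3 + 5·(-1) + 2·(-2); (-4)·1 + (-4)·3 + 4·(-1) + 3·(-2); (-5)·1 + (-5)·3 + 6·(-1) + 7·(-2); 1·1 + 1·3 + 6·(-1) + (-3)·(-2)) = (11, -26, -40, 4)
w2 = Kw1 = (2·11 + 6·(-26) + 5·(-40) + 2·4; (-4)·11 + (-4)·(-26) + 4·(-40) + 3·4; (-5)·11 + (-5)·(-26) + 6·(-40) + 7·4; 1·11 + 1·(-26) + 6·(-40) + (-3)·4) = (-326, -88, -137, -267)
The requested component of w2 is -267.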